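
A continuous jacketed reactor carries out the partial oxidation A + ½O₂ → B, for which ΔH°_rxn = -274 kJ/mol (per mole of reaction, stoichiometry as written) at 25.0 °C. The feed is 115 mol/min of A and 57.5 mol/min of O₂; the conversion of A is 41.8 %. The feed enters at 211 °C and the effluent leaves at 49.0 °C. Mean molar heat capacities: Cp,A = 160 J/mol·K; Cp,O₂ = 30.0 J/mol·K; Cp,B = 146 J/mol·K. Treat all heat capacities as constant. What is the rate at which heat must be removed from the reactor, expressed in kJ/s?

Q_out = 274 kJ/s

Extent of reaction ξ = 0.418 × 115 = 48.07 mol/min
Reaction term: ξ·ΔH°_rxn = 48.07 × -274 = -13171 kJ/min
Sensible, feed 211→25 °C: -3743.2 kJ/min
Outlet flows (mol/min): A 66.93, O₂ 33.465, B 48.07
Sensible, products 25→49.0 °C: 449.54 kJ/min
Q = ΔH = -16465 kJ/min = -274.41 kW
Heat removed = 274.41 kJ/s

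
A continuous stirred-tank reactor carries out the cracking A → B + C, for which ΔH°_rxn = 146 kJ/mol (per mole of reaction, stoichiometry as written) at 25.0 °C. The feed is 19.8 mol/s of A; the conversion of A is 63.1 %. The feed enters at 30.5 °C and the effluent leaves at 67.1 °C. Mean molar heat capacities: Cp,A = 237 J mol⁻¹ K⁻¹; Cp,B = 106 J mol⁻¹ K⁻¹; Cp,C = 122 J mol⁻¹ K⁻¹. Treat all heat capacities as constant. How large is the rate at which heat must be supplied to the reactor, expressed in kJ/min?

Q_in = 119000 kJ/min

Extent of reaction ξ = 0.631 × 19.8 = 12.494 mol/s
Reaction term: ξ·ΔH°_rxn = 12.494 × 146 = 1824.1 kJ/s
Sensible, feed 30.5→25 °C: -25.809 kJ/s
Outlet flows (mol/s): A 7.3062, B 12.494, C 12.494
Sensible, products 25→67.1 °C: 192.82 kJ/s
Q = ΔH = 1991.1 kJ/s = 1991.1 kW
Heat supplied = 119470 kJ/min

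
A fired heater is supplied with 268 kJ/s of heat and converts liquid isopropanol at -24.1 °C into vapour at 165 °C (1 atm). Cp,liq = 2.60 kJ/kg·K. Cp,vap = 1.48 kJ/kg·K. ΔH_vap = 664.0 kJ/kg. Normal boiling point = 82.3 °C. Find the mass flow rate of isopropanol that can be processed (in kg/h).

ṁ = 908 kg/h

Δh = 2.60×(82.3−-24.1) + 664.0 + 1.48×(165−82.3) = 1063 kJ/kg
Q = 268 kJ/s = 268 kJ/s = 964800 kJ/h
ṁ = Q/Δh = 964800 / 1063 = 907.59 kg/h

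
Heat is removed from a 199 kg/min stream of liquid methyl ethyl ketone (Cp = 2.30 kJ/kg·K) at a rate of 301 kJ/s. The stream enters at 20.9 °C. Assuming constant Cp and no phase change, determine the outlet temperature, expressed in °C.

Q = 301 kJ/s = 18060 kJ/min
ΔT = Q/(ṁ·Cp) = 18060/(199×2.30) = 39.458 K
T_out = 20.9 − 39.458 = -18.558 °C

T_out = -18.6 °C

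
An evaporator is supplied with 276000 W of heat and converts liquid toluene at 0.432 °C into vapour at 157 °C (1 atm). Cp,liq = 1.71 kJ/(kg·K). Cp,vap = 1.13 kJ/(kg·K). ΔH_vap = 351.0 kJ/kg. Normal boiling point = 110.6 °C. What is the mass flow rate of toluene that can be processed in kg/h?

Δh = 1.71×(110.6−0.432) + 351.0 + 1.13×(157−110.6) = 591.82 kJ/kg
Q = 276000 W = 276 kJ/s = 993600 kJ/h
ṁ = Q/Δh = 993600 / 591.82 = 1678.9 kg/h

ṁ = 1680 kg/h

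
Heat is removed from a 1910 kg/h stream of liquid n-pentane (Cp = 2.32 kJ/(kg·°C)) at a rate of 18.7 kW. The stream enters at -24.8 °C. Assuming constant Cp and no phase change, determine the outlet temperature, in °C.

Q = 18.7 kW = 67320 kJ/h
ΔT = Q/(ṁ·Cp) = 67320/(1910×2.32) = 15.192 K
T_out = -24.8 − 15.192 = -39.992 °C

T_out = -40.0 °C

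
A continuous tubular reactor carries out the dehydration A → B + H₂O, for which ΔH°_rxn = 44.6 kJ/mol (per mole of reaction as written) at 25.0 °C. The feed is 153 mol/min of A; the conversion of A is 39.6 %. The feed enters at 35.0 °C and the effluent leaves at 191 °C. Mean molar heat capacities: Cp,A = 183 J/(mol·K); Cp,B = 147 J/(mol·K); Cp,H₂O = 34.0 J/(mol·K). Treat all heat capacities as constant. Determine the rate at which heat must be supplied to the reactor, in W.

Q_in = 117000 W

Extent of reaction ξ = 0.396 × 153 = 60.588 mol/min
Reaction term: ξ·ΔH°_rxn = 60.588 × 44.6 = 2702.2 kJ/min
Sensible, feed 35.0→25 °C: -279.99 kJ/min
Outlet flows (mol/min): A 92.412, B 60.588, H₂O 60.588
Sensible, products 25→191 °C: 4627.7 kJ/min
Q = ΔH = 7050 kJ/min = 117.5 kW
Heat supplied = 117500 W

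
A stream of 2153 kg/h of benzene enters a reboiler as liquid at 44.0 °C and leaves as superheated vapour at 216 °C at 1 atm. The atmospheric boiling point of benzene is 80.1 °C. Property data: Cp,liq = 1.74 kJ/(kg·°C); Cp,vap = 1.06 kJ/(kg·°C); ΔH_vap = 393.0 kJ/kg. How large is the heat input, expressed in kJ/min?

Q = 21500 kJ/min

liquid 44.0→80.1 °C: 62.814 kJ/kg
vaporisation at 80.1 °C: 393 kJ/kg
vapour 80.1→216 °C: 144.05 kJ/kg
Δh = 62.814 + 393 + 144.05 = 599.87 kJ/kg
Q = ṁ·Δh = 2153 kg/h × 599.87 kJ/kg = 1.2915e+06 kJ/h
|Q| = 358.75 kW = 21525 kJ/min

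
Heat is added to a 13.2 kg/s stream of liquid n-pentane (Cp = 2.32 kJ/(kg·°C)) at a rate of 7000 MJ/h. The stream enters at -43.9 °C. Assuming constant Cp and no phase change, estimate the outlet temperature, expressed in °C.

T_out = 19.6 °C

Q = 7000 MJ/h = 1944.4 kJ/s
ΔT = Q/(ṁ·Cp) = 1944.4/(13.2×2.32) = 63.494 K
T_out = -43.9 + 63.494 = 19.594 °C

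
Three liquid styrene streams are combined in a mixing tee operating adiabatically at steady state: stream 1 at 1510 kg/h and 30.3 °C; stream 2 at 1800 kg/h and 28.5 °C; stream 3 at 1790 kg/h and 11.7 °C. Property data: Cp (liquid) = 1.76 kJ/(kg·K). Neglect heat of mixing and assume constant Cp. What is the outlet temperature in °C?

Adiabatic, steady state ⇒ Σ ṁᵢCp,ᵢ(T_out − Tᵢ) = 0
Σ ṁᵢCp,ᵢTᵢ = 1510×1.76×30.3 + 1800×1.76×28.5 + 1790×1.76×11.7 = 207670
Σ ṁᵢCp,ᵢ = 1510×1.76 + 1800×1.76 + 1790×1.76 = 8976
T_out = 207670 / 8976 = 23.136 °C

T_out = 23.1 °C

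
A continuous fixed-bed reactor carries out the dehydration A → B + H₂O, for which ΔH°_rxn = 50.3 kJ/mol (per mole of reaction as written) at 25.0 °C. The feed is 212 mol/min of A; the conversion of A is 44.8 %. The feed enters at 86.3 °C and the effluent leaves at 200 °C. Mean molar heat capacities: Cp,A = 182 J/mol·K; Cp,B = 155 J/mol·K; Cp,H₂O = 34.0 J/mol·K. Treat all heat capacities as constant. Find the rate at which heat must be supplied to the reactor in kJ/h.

Extent of reaction ξ = 0.448 × 212 = 94.976 mol/min
Reaction term: ξ·ΔH°_rxn = 94.976 × 50.3 = 4777.3 kJ/min
Sensible, feed 86.3→25 °C: -2365.2 kJ/min
Outlet flows (mol/min): A 117.02, B 94.976, H₂O 94.976
Sensible, products 25→200 °C: 6868.5 kJ/min
Q = ΔH = 9280.6 kJ/min = 154.68 kW
Heat supplied = 556840 kJ/h

Q_in = 557000 kJ/h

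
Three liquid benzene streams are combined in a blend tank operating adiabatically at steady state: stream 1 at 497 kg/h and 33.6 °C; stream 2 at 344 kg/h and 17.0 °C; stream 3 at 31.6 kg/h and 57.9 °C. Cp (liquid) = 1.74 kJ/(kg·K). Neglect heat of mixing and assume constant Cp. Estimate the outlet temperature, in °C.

Adiabatic, steady state ⇒ Σ ṁᵢCp,ᵢ(T_out − Tᵢ) = 0
T_out = Σ ṁᵢCp,ᵢTᵢ / Σ ṁᵢCp,ᵢ
      = 42416 / 1518.3 = 27.936 °C

T_out = 27.9 °C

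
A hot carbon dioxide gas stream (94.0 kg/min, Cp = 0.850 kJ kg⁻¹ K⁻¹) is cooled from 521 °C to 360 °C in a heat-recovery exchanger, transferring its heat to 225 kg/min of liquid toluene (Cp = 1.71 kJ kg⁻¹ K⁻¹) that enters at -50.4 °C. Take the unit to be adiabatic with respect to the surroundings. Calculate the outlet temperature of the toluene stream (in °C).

T_c,out = -17.0 °C

Heat released by hot stream: Q = 94.0 × 0.850 × (521 − 360) = 12864 kJ/min
Energy balance on cold side (adiabatic exchanger): Q = ṁ_c·Cp_c·(T_c,out − T_c,in)
T_c,out = -50.4 + 12864/(225 × 1.71) = -16.966 °C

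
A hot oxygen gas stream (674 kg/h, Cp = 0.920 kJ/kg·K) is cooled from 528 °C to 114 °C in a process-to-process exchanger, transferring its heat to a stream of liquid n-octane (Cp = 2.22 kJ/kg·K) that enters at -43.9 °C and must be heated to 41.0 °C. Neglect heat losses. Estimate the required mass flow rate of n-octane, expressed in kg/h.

ṁ_c = 1360 kg/h

Heat released by hot stream: Q = 674 × 0.920 × (528 − 114) = 256710 kJ/h
Energy balance on cold side (adiabatic exchanger): Q = ṁ_c·Cp_c·(T_c,out − T_c,in)
ṁ_c = 256710 / [2.22 × (41.0 − -43.9)] = 1362 kg/h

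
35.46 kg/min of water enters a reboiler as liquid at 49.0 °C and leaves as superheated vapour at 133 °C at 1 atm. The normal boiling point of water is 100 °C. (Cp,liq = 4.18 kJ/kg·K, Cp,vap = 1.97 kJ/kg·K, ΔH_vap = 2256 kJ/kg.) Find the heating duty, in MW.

Q = 1.50 MW

liquid 49.0→100 °C: 213.18 kJ/kg
vaporisation at 100 °C: 2256 kJ/kg
vapour 100→133 °C: 65.01 kJ/kg
Δh = 213.18 + 2256 + 65.01 = 2534.2 kJ/kg
Q = ṁ·Δh = 35.46 kg/min × 2534.2 kJ/kg = 89862 kJ/min
|Q| = 1497.7 kW = 1.4977 MW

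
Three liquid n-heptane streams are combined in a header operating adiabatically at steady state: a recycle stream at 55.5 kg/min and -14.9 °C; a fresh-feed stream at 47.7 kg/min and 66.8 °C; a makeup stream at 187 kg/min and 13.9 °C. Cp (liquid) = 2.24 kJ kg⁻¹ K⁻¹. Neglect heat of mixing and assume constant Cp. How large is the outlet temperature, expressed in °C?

Adiabatic, steady state ⇒ Σ ṁᵢCp,ᵢ(T_out − Tᵢ) = 0
T_out = Σ ṁᵢCp,ᵢTᵢ / Σ ṁᵢCp,ᵢ
      = 11108 / 650.05 = 17.087 °C

T_out = 17.1 °C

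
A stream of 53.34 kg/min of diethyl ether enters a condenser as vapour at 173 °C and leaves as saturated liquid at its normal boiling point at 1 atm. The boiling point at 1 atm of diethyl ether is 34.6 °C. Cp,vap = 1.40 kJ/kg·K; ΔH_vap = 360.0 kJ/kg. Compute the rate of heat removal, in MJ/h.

Q_c = 1770 MJ/h

vapour 173→34.6 °C: -193.76 kJ/kg
condensation at 34.6 °C: -360 kJ/kg
Δh = -193.76 + -360 = -553.76 kJ/kg
Q = ṁ·Δh = 53.34 kg/min × -553.76 kJ/kg = -29538 kJ/min
|Q| = 492.29 kW = 1772.3 MJ/h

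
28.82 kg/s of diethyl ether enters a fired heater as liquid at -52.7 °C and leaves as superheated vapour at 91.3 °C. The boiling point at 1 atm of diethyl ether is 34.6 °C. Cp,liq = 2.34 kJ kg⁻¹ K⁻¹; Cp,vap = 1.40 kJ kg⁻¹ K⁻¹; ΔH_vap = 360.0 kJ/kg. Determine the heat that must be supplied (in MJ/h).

liquid -52.7→34.6 °C: 204.28 kJ/kg
vaporisation at 34.6 °C: 360 kJ/kg
vapour 34.6→91.3 °C: 79.38 kJ/kg
Δh = 204.28 + 360 + 79.38 = 643.66 kJ/kg
Q = ṁ·Δh = 28.82 kg/s × 643.66 kJ/kg = 18550 kJ/s
|Q| = 18550 kW = 66781 MJ/h

Q = 66800 MJ/h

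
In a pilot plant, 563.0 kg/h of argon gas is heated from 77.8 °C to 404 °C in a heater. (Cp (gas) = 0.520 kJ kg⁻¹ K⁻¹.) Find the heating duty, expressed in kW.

Q = 26.5 kW

Q = ṁ·Cp·ΔT = 563.0 × 0.520 × (404 − 77.8) = 95498 kJ/h
Converting: 95498 / 3600 s = 26.527 kW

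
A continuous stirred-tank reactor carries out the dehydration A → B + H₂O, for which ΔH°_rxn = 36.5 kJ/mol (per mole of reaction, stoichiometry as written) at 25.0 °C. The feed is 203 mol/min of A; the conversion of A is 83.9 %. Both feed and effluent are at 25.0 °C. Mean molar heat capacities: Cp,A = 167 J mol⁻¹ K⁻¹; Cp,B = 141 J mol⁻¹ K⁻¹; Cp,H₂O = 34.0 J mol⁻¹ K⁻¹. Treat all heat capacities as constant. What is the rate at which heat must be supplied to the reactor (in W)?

Q_in = 104000 W

Extent of reaction ξ = 0.839 × 203 = 170.32 mol/min
Reaction term: ξ·ΔH°_rxn = 170.32 × 36.5 = 6216.6 kJ/min
Q = ΔH = 6216.6 kJ/min = 103.61 kW
Heat supplied = 103610 W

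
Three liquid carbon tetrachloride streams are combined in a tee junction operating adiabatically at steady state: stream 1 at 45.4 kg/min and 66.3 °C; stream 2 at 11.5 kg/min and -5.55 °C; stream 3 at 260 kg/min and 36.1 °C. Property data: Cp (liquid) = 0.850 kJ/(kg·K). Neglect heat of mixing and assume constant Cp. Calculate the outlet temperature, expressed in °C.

T_out = 38.9 °C

Energy balance with Q = 0: Σ ṁᵢCp,ᵢ(T_out − Tᵢ) = 0
Σ ṁᵢCp,ᵢTᵢ = 45.4×0.850×66.3 + 11.5×0.850×-5.55 + 260×0.850×36.1 = 10482
Σ ṁᵢCp,ᵢ = 45.4×0.850 + 11.5×0.850 + 260×0.850 = 269.37
T_out = 10482 / 269.37 = 38.915 °C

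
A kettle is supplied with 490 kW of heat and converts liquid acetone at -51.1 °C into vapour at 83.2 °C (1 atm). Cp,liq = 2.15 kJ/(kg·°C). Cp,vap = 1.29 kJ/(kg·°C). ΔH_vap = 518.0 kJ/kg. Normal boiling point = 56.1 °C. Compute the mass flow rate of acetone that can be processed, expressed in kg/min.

Δh = 2.15×(56.1−-51.1) + 518.0 + 1.29×(83.2−56.1) = 783.44 kJ/kg
Q = 490 kW = 490 kJ/s = 29400 kJ/min
ṁ = Q/Δh = 29400 / 783.44 = 37.527 kg/min

ṁ = 37.5 kg/min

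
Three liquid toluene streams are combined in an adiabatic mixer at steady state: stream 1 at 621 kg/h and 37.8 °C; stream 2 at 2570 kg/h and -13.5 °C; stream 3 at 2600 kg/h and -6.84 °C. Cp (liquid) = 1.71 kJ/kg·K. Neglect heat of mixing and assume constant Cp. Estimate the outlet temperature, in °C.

T_out = -5.01 °C

Adiabatic, steady state ⇒ Σ ṁᵢCp,ᵢ(T_out − Tᵢ) = 0
Σ ṁᵢCp,ᵢTᵢ = 621×1.71×37.8 + 2570×1.71×-13.5 + 2600×1.71×-6.84 = -49599
Σ ṁᵢCp,ᵢ = 621×1.71 + 2570×1.71 + 2600×1.71 = 9902.6
T_out = -49599 / 9902.6 = -5.0087 °C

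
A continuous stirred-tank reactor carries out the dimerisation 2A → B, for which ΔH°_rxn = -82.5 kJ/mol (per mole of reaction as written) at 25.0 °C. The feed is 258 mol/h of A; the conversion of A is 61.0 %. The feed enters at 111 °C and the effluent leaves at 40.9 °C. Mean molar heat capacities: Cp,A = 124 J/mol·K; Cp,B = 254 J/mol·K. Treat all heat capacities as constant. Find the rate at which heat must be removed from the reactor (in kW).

Q_out = 2.42 kW

Extent of reaction ξ = 0.610 × 258 / 2 = 78.69 mol/h
Reaction term: ξ·ΔH°_rxn = 78.69 × -82.5 = -6491.9 kJ/h
Sensible, feed 111→25 °C: -2751.3 kJ/h
Outlet flows (mol/h): A 100.62, B 78.69
Sensible, products 25→40.9 °C: 516.18 kJ/h
Q = ΔH = -8727.1 kJ/h = -2.4242 kW
Heat removed = 2.4242 kW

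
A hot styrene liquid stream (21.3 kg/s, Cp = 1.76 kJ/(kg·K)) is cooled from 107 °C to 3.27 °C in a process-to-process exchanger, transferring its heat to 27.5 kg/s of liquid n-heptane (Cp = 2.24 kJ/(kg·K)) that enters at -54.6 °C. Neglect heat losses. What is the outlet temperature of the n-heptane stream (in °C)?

T_c,out = 8.53 °C

Heat released by hot stream: Q = 21.3 × 1.76 × (107 − 3.27) = 3888.6 kJ/s
Energy balance on cold side (adiabatic exchanger): Q = ṁ_c·Cp_c·(T_c,out − T_c,in)
T_c,out = -54.6 + 3888.6/(27.5 × 2.24) = 8.5271 °C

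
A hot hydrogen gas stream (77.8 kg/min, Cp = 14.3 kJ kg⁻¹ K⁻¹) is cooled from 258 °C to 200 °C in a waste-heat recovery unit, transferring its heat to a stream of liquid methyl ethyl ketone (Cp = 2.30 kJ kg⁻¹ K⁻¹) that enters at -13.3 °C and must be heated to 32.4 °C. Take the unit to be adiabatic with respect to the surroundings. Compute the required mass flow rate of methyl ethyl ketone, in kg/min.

ṁ_c = 614 kg/min

Heat released by hot stream: Q = 77.8 × 14.3 × (258 − 200) = 64527 kJ/min
Energy balance on cold side (adiabatic exchanger): Q = ṁ_c·Cp_c·(T_c,out − T_c,in)
ṁ_c = 64527 / [2.30 × (32.4 − -13.3)] = 613.9 kg/min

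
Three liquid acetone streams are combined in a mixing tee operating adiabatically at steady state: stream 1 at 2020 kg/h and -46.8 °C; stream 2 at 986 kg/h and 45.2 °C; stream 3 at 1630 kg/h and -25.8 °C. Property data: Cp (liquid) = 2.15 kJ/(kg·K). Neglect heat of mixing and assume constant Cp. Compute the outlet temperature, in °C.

T_out = -19.8 °C

No heat crosses the boundary, so H_out = H_in.
T_out = Σ ṁᵢCp,ᵢTᵢ / Σ ṁᵢCp,ᵢ
      = -197850 / 9967.4 = -19.85 °C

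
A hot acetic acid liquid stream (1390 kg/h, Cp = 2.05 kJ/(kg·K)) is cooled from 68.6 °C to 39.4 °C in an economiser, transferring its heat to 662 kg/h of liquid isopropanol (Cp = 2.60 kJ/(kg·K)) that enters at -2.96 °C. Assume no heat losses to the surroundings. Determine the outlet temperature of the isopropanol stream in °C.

T_c,out = 45.4 °C

Heat released by hot stream: Q = 1390 × 2.05 × (68.6 − 39.4) = 83205 kJ/h
Energy balance on cold side (adiabatic exchanger): Q = ṁ_c·Cp_c·(T_c,out − T_c,in)
T_c,out = -2.96 + 83205/(662 × 2.60) = 45.382 °C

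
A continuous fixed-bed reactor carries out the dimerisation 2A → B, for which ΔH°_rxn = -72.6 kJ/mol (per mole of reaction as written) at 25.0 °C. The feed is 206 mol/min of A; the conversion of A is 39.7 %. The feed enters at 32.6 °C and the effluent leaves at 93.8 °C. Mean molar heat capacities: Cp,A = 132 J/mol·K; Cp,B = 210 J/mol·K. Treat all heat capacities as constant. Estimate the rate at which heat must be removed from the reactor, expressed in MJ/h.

Extent of reaction ξ = 0.397 × 206 / 2 = 40.891 mol/min
Reaction term: ξ·ΔH°_rxn = 40.891 × -72.6 = -2968.7 kJ/min
Sensible, feed 32.6→25 °C: -206.66 kJ/min
Outlet flows (mol/min): A 124.22, B 40.891
Sensible, products 25→93.8 °C: 1718.9 kJ/min
Q = ΔH = -1456.5 kJ/min = -24.274 kW
Heat removed = 87.387 MJ/h

Q_out = 87.4 MJ/h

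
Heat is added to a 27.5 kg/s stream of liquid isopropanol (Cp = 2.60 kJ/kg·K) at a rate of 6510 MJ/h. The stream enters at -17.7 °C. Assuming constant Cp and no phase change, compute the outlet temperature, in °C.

Q = 6510 MJ/h = 1808.3 kJ/s
ΔT = Q/(ṁ·Cp) = 1808.3/(27.5×2.60) = 25.291 K
T_out = -17.7 + 25.291 = 7.5914 °C

T_out = 7.59 °C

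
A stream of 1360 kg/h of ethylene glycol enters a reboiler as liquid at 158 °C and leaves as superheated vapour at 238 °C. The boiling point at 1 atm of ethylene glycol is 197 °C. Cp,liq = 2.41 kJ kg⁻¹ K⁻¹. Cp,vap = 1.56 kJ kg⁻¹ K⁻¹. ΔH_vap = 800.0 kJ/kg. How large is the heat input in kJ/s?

Q = 362 kJ/s

liquid 158→197 °C: 93.99 kJ/kg
vaporisation at 197 °C: 800 kJ/kg
vapour 197→238 °C: 63.96 kJ/kg
Δh = 93.99 + 800 + 63.96 = 957.95 kJ/kg
Q = ṁ·Δh = 1360 kg/h × 957.95 kJ/kg = 1.3028e+06 kJ/h
|Q| = 361.89 kW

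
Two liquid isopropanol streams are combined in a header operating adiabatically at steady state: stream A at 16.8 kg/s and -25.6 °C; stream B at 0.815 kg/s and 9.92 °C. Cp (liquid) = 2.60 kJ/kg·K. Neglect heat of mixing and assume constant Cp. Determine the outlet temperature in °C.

T_out = -24.0 °C

No heat crosses the boundary, so H_out = H_in.
T_out = Σ ṁᵢCp,ᵢTᵢ / Σ ṁᵢCp,ᵢ
      = -1097.2 / 45.799 = -23.957 °C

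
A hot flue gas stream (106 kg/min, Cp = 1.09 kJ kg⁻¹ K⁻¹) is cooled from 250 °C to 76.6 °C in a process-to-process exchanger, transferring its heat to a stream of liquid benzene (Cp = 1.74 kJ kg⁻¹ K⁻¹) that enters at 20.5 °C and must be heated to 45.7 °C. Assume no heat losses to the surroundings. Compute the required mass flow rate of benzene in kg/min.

Heat released by hot stream: Q = 106 × 1.09 × (250 − 76.6) = 20035 kJ/min
Energy balance on cold side (adiabatic exchanger): Q = ṁ_c·Cp_c·(T_c,out − T_c,in)
ṁ_c = 20035 / [1.74 × (45.7 − 20.5)] = 456.91 kg/min

ṁ_c = 457 kg/min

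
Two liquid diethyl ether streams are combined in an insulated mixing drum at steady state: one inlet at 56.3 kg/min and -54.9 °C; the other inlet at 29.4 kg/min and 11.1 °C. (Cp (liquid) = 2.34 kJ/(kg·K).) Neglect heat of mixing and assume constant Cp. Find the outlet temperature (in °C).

T_out = -32.3 °C

Adiabatic, steady state ⇒ Σ ṁᵢCp,ᵢ(T_out − Tᵢ) = 0
T_out = Σ ṁᵢCp,ᵢTᵢ / Σ ṁᵢCp,ᵢ
      = -6469 / 200.54 = -32.258 °C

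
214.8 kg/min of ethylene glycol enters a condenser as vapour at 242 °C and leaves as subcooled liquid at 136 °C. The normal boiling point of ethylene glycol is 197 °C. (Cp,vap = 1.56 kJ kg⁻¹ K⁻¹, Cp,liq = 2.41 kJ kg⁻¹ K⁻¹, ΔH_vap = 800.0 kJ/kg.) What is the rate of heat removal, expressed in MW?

Q_c = 3.64 MW

vapour 242→197 °C: -70.2 kJ/kg
condensation at 197 °C: -800 kJ/kg
liquid 197→136 °C: -147.01 kJ/kg
Δh = -70.2 + -800 + -147.01 = -1017.2 kJ/kg
Q = ṁ·Δh = 214.8 kg/min × -1017.2 kJ/kg = -218500 kJ/min
|Q| = 3641.6 kW = 3.6416 MW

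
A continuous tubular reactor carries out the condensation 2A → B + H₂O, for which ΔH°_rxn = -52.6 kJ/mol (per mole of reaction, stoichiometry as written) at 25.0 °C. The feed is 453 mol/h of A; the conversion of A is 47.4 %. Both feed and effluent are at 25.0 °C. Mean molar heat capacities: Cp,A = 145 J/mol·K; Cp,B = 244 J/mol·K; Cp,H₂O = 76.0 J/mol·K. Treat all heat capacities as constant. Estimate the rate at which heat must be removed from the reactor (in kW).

Q_out = 1.57 kW

Extent of reaction ξ = 0.474 × 453 / 2 = 107.36 mol/h
Reaction term: ξ·ΔH°_rxn = 107.36 × -52.6 = -5647.2 kJ/h
Q = ΔH = -5647.2 kJ/h = -1.5687 kW
Heat removed = 1.5687 kW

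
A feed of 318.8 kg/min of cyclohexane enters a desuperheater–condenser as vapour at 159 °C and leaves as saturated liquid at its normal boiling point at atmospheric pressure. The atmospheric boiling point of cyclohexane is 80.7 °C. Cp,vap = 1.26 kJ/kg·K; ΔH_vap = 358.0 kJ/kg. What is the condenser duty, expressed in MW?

Q_c = 2.43 MW

vapour 159→80.7 °C: -98.658 kJ/kg
condensation at 80.7 °C: -358 kJ/kg
Δh = -98.658 + -358 = -456.66 kJ/kg
Q = ṁ·Δh = 318.8 kg/min × -456.66 kJ/kg = -145580 kJ/min
|Q| = 2426.4 kW = 2.4264 MW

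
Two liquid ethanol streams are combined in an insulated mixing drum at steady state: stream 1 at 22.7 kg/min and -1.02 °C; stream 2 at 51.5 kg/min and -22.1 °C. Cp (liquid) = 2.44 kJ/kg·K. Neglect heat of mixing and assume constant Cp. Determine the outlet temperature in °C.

No heat crosses the boundary, so H_out = H_in.
T_out = Σ ṁᵢCp,ᵢTᵢ / Σ ṁᵢCp,ᵢ
      = -2833.6 / 181.05 = -15.651 °C

T_out = -15.7 °C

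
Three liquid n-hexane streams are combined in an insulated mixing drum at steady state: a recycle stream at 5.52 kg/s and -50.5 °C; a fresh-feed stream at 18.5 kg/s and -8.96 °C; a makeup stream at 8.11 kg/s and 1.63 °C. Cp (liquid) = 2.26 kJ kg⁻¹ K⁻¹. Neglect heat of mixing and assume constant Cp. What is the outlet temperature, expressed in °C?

T_out = -13.4 °C

No heat crosses the boundary, so H_out = H_in.
Σ ṁᵢCp,ᵢTᵢ = 5.52×2.26×-50.5 + 18.5×2.26×-8.96 + 8.11×2.26×1.63 = -974.74
Σ ṁᵢCp,ᵢ = 5.52×2.26 + 18.5×2.26 + 8.11×2.26 = 72.614
T_out = -974.74 / 72.614 = -13.424 °C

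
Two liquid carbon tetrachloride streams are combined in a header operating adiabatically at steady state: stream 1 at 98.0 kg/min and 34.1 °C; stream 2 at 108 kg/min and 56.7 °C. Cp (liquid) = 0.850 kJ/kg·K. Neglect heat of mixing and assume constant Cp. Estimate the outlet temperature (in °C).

No heat crosses the boundary, so H_out = H_in.
T_out = Σ ṁᵢCp,ᵢTᵢ / Σ ṁᵢCp,ᵢ
      = 8045.6 / 175.1 = 45.949 °C

T_out = 45.9 °C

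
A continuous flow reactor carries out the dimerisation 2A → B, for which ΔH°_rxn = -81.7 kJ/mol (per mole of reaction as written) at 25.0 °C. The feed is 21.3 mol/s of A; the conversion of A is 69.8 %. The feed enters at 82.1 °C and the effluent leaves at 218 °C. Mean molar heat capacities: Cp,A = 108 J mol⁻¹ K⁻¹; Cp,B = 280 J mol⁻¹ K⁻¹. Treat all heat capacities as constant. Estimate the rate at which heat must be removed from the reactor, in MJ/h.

Q_out = 730 MJ/h

Extent of reaction ξ = 0.698 × 21.3 / 2 = 7.4337 mol/s
Reaction term: ξ·ΔH°_rxn = 7.4337 × -81.7 = -607.33 kJ/s
Sensible, feed 82.1→25 °C: -131.35 kJ/s
Outlet flows (mol/s): A 6.4326, B 7.4337
Sensible, products 25→218 °C: 535.8 kJ/s
Q = ΔH = -202.89 kJ/s = -202.89 kW
Heat removed = 730.4 MJ/h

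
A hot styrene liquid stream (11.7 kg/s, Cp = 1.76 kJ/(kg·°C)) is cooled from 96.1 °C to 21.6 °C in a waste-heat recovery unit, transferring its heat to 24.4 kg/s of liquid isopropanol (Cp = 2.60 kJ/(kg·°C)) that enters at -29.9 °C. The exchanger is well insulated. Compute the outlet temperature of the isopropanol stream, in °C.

Heat released by hot stream: Q = 11.7 × 1.76 × (96.1 − 21.6) = 1534.1 kJ/s
Energy balance on cold side (adiabatic exchanger): Q = ṁ_c·Cp_c·(T_c,out − T_c,in)
T_c,out = -29.9 + 1534.1/(24.4 × 2.60) = -5.718 °C

T_c,out = -5.72 °C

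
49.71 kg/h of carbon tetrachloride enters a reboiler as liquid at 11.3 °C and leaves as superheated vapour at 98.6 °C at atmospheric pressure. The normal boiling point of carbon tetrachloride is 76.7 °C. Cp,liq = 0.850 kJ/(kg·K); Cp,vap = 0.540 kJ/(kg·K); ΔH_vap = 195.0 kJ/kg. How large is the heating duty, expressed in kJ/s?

Q = 3.62 kJ/s

liquid 11.3→76.7 °C: 55.59 kJ/kg
vaporisation at 76.7 °C: 195 kJ/kg
vapour 76.7→98.6 °C: 11.826 kJ/kg
Δh = 55.59 + 195 + 11.826 = 262.42 kJ/kg
Q = ṁ·Δh = 49.71 kg/h × 262.42 kJ/kg = 13045 kJ/h
|Q| = 3.6235 kW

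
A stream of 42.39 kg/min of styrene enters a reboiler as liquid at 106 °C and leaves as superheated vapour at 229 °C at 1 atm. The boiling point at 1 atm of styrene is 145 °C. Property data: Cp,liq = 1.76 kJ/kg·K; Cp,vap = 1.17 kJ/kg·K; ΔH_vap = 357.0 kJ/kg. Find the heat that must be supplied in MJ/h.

liquid 106→145 °C: 68.64 kJ/kg
vaporisation at 145 °C: 357 kJ/kg
vapour 145→229 °C: 98.28 kJ/kg
Δh = 68.64 + 357 + 98.28 = 523.92 kJ/kg
Q = ṁ·Δh = 42.39 kg/min × 523.92 kJ/kg = 22209 kJ/min
|Q| = 370.15 kW = 1332.5 MJ/h

Q = 1330 MJ/h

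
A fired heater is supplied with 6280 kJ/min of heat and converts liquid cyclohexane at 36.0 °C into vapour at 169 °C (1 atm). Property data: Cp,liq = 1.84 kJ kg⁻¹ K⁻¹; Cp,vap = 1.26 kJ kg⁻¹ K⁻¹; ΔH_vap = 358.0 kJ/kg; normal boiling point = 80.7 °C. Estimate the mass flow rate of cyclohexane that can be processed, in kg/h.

ṁ = 683 kg/h

Δh = 1.84×(80.7−36.0) + 358.0 + 1.26×(169−80.7) = 551.51 kJ/kg
Q = 6280 kJ/min = 104.67 kJ/s = 376800 kJ/h
ṁ = Q/Δh = 376800 / 551.51 = 683.22 kg/h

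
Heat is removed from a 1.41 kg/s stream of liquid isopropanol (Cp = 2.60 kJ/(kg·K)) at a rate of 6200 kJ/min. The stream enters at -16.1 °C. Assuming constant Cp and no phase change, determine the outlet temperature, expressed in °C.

Q = 6200 kJ/min = 103.33 kJ/s
ΔT = Q/(ṁ·Cp) = 103.33/(1.41×2.60) = 28.187 K
T_out = -16.1 − 28.187 = -44.287 °C

T_out = -44.3 °C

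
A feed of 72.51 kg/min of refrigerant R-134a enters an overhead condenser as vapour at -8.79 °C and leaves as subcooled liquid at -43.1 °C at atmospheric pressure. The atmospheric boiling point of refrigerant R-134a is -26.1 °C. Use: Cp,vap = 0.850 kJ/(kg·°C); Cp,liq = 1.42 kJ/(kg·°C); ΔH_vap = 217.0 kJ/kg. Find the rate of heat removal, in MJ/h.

Q_c = 1110 MJ/h

vapour -8.79→-26.1 °C: -14.714 kJ/kg
condensation at -26.1 °C: -217 kJ/kg
liquid -26.1→-43.1 °C: -24.14 kJ/kg
Δh = -14.714 + -217 + -24.14 = -255.85 kJ/kg
Q = ṁ·Δh = 72.51 kg/min × -255.85 kJ/kg = -18552 kJ/min
|Q| = 309.2 kW = 1113.1 MJ/h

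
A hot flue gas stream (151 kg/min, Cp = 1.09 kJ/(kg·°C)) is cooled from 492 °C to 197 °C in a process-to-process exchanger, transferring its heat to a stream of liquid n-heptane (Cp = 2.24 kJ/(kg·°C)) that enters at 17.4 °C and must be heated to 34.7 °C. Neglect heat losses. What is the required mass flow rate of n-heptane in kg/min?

ṁ_c = 1250 kg/min

Heat released by hot stream: Q = 151 × 1.09 × (492 − 197) = 48554 kJ/min
Energy balance on cold side (adiabatic exchanger): Q = ṁ_c·Cp_c·(T_c,out − T_c,in)
ṁ_c = 48554 / [2.24 × (34.7 − 17.4)] = 1252.9 kg/min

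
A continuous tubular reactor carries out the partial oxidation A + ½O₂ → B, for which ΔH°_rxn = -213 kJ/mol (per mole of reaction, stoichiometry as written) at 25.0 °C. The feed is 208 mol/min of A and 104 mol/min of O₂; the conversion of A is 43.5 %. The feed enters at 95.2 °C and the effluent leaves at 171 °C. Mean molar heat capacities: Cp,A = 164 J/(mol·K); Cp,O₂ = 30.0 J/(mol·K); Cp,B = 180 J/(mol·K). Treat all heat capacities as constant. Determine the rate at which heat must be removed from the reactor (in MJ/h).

Q_out = 986 MJ/h

Extent of reaction ξ = 0.435 × 208 = 90.48 mol/min
Reaction term: ξ·ΔH°_rxn = 90.48 × -213 = -19272 kJ/min
Sensible, feed 95.2→25 °C: -2613.7 kJ/min
Outlet flows (mol/min): A 117.52, O₂ 58.76, B 90.48
Sensible, products 25→171 °C: 5449.1 kJ/min
Q = ΔH = -16437 kJ/min = -273.95 kW
Heat removed = 986.21 MJ/h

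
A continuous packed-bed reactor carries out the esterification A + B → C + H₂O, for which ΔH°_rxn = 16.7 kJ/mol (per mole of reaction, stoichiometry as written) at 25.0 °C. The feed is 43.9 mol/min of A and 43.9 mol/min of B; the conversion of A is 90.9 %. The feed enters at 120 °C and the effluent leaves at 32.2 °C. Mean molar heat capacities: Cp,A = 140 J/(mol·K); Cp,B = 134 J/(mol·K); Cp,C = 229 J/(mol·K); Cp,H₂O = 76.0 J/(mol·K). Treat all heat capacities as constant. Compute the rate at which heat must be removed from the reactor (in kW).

Extent of reaction ξ = 0.909 × 43.9 = 39.905 mol/min
Reaction term: ξ·ΔH°_rxn = 39.905 × 16.7 = 666.42 kJ/min
Sensible, feed 120→25 °C: -1142.7 kJ/min
Outlet flows (mol/min): A 3.9949, B 3.9949, C 39.905, H₂O 39.905
Sensible, products 25→32.2 °C: 95.513 kJ/min
Q = ΔH = -380.79 kJ/min = -6.3465 kW
Heat removed = 6.3465 kW

Q_out = 6.35 kW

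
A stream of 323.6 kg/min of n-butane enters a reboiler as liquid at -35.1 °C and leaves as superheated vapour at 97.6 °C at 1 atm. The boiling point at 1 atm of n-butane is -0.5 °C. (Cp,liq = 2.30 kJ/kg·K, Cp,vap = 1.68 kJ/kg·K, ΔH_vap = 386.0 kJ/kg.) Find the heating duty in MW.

liquid -35.1→-0.5 °C: 79.58 kJ/kg
vaporisation at -0.5 °C: 386 kJ/kg
vapour -0.5→97.6 °C: 164.81 kJ/kg
Δh = 79.58 + 386 + 164.81 = 630.39 kJ/kg
Q = ṁ·Δh = 323.6 kg/min × 630.39 kJ/kg = 203990 kJ/min
|Q| = 3399.9 kW = 3.3999 MW

Q = 3.40 MW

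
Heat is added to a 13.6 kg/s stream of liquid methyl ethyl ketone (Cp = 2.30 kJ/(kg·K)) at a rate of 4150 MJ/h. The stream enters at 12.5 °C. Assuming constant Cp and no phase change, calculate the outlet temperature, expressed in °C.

Q = 4150 MJ/h = 1152.8 kJ/s
ΔT = Q/(ṁ·Cp) = 1152.8/(13.6×2.30) = 36.854 K
T_out = 12.5 + 36.854 = 49.354 °C

T_out = 49.4 °C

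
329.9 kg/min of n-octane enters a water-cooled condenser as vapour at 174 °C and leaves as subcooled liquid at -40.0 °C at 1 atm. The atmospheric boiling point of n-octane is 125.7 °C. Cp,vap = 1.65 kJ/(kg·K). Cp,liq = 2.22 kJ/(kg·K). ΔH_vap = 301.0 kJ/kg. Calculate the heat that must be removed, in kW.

Q_c = 4120 kW

vapour 174→125.7 °C: -79.695 kJ/kg
condensation at 125.7 °C: -301 kJ/kg
liquid 125.7→-40.0 °C: -367.85 kJ/kg
Δh = -79.695 + -301 + -367.85 = -748.55 kJ/kg
Q = ṁ·Δh = 329.9 kg/min × -748.55 kJ/kg = -246950 kJ/min
|Q| = 4115.8 kW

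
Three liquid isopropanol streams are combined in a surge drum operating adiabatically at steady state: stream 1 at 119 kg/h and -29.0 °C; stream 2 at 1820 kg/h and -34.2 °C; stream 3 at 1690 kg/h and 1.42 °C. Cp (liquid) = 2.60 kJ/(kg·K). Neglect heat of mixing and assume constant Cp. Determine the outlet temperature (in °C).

T_out = -17.4 °C

Energy balance with Q = 0: Σ ṁᵢCp,ᵢ(T_out − Tᵢ) = 0
Σ ṁᵢCp,ᵢTᵢ = 119×2.60×-29.0 + 1820×2.60×-34.2 + 1690×2.60×1.42 = -164570
Σ ṁᵢCp,ᵢ = 119×2.60 + 1820×2.60 + 1690×2.60 = 9435.4
T_out = -164570 / 9435.4 = -17.441 °C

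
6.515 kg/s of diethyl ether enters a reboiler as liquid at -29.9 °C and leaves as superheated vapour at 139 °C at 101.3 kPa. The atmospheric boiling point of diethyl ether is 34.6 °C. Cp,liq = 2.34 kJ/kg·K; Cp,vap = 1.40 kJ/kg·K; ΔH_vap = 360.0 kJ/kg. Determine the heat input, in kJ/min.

Q = 257000 kJ/min

liquid -29.9→34.6 °C: 150.93 kJ/kg
vaporisation at 34.6 °C: 360 kJ/kg
vapour 34.6→139 °C: 146.16 kJ/kg
Δh = 150.93 + 360 + 146.16 = 657.09 kJ/kg
Q = ṁ·Δh = 6.515 kg/s × 657.09 kJ/kg = 4280.9 kJ/s
|Q| = 4280.9 kW = 256860 kJ/min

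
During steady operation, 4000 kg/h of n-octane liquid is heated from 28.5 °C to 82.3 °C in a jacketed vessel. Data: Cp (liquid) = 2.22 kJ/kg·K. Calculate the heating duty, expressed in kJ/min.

Q = 7960 kJ/min

Q = ṁ·Cp·ΔT = 4000 × 2.22 × (82.3 − 28.5) = 477740 kJ/h
Converting: 477740 / 3600 s = 132.71 kW
Heating duty = 7962.4 kJ/min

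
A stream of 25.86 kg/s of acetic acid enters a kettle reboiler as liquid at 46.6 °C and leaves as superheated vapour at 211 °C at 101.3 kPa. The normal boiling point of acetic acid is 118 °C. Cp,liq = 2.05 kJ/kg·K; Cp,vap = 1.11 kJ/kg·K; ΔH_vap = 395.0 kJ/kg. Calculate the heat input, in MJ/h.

liquid 46.6→118 °C: 146.37 kJ/kg
vaporisation at 118 °C: 395 kJ/kg
vapour 118→211 °C: 103.23 kJ/kg
Δh = 146.37 + 395 + 103.23 = 644.6 kJ/kg
Q = ṁ·Δh = 25.86 kg/s × 644.6 kJ/kg = 16669 kJ/s
|Q| = 16669 kW = 60010 MJ/h

Q = 60000 MJ/h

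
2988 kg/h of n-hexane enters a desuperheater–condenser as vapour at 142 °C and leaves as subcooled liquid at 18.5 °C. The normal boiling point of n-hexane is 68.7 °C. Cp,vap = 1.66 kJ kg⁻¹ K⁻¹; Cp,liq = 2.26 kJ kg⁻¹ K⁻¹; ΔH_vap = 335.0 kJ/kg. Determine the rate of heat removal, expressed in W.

Q_c = 473000 W

vapour 142→68.7 °C: -121.68 kJ/kg
condensation at 68.7 °C: -335 kJ/kg
liquid 68.7→18.5 °C: -113.45 kJ/kg
Δh = -121.68 + -335 + -113.45 = -570.13 kJ/kg
Q = ṁ·Δh = 2988 kg/h × -570.13 kJ/kg = -1.7035e+06 kJ/h
|Q| = 473.21 kW = 473210 W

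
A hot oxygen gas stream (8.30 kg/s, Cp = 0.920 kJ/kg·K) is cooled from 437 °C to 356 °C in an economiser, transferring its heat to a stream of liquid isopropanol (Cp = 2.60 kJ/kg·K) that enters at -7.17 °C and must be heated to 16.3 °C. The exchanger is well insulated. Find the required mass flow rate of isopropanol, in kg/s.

Heat released by hot stream: Q = 8.30 × 0.920 × (437 − 356) = 618.52 kJ/s
Energy balance on cold side (adiabatic exchanger): Q = ṁ_c·Cp_c·(T_c,out − T_c,in)
ṁ_c = 618.52 / [2.60 × (16.3 − -7.17)] = 10.136 kg/s

ṁ_c = 10.1 kg/s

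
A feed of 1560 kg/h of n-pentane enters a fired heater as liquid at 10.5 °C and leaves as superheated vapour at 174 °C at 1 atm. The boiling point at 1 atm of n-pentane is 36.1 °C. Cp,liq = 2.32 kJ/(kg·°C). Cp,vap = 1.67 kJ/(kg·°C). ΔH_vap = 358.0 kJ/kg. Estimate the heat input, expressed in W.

Q = 281000 W

liquid 10.5→36.1 °C: 59.392 kJ/kg
vaporisation at 36.1 °C: 358 kJ/kg
vapour 36.1→174 °C: 230.29 kJ/kg
Δh = 59.392 + 358 + 230.29 = 647.68 kJ/kg
Q = ṁ·Δh = 1560 kg/h × 647.68 kJ/kg = 1.0104e+06 kJ/h
|Q| = 280.66 kW = 280660 W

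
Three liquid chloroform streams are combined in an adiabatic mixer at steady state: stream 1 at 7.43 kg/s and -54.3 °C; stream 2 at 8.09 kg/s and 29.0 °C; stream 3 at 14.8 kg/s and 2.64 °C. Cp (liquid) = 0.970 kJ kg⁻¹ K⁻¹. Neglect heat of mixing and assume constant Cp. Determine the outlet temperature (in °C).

Adiabatic, steady state ⇒ Σ ṁᵢCp,ᵢ(T_out − Tᵢ) = 0
T_out = Σ ṁᵢCp,ᵢTᵢ / Σ ṁᵢCp,ᵢ
      = -125.87 / 29.41 = -4.2799 °C

T_out = -4.28 °C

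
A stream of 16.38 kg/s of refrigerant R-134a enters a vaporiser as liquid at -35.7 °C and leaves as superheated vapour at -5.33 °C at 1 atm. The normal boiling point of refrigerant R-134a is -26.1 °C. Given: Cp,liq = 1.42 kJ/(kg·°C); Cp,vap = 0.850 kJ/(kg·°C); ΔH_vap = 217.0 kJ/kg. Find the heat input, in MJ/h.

Q = 14600 MJ/h

liquid -35.7→-26.1 °C: 13.632 kJ/kg
vaporisation at -26.1 °C: 217 kJ/kg
vapour -26.1→-5.33 °C: 17.655 kJ/kg
Δh = 13.632 + 217 + 17.655 = 248.29 kJ/kg
Q = ṁ·Δh = 16.38 kg/s × 248.29 kJ/kg = 4066.9 kJ/s
|Q| = 4066.9 kW = 14641 MJ/h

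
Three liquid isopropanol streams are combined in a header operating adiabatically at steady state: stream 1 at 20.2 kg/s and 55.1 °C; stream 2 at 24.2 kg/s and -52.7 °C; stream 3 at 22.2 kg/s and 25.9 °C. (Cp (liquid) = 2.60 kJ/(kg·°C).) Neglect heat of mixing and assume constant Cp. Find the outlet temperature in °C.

Energy balance with Q = 0: Σ ṁᵢCp,ᵢ(T_out − Tᵢ) = 0
Σ ṁᵢCp,ᵢTᵢ = 20.2×2.60×55.1 + 24.2×2.60×-52.7 + 22.2×2.60×25.9 = 1072.9
Σ ṁᵢCp,ᵢ = 20.2×2.60 + 24.2×2.60 + 22.2×2.60 = 173.16
T_out = 1072.9 / 173.16 = 6.1961 °C

T_out = 6.20 °C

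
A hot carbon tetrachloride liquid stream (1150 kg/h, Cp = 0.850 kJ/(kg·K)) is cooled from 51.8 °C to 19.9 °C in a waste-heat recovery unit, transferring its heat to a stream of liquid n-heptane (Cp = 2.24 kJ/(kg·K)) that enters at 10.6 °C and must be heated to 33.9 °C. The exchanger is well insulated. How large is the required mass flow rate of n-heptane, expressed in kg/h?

ṁ_c = 597 kg/h

Heat released by hot stream: Q = 1150 × 0.850 × (51.8 − 19.9) = 31182 kJ/h
Energy balance on cold side (adiabatic exchanger): Q = ṁ_c·Cp_c·(T_c,out − T_c,in)
ṁ_c = 31182 / [2.24 × (33.9 − 10.6)] = 597.45 kg/h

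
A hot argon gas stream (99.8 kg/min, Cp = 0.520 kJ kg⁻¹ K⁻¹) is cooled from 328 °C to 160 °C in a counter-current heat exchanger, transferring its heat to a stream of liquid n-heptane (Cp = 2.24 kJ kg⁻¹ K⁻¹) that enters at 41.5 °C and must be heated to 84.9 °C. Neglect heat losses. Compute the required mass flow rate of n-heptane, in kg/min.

Heat released by hot stream: Q = 99.8 × 0.520 × (328 − 160) = 8718.5 kJ/min
Energy balance on cold side (adiabatic exchanger): Q = ṁ_c·Cp_c·(T_c,out − T_c,in)
ṁ_c = 8718.5 / [2.24 × (84.9 − 41.5)] = 89.682 kg/min

ṁ_c = 89.7 kg/min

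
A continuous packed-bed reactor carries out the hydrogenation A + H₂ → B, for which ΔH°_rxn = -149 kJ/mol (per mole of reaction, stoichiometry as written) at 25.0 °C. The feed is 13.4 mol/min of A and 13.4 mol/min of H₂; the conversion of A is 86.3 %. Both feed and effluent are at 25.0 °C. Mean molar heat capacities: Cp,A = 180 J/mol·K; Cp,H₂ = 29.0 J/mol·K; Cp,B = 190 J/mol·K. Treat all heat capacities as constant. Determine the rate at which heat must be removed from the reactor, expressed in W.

Extent of reaction ξ = 0.863 × 13.4 = 11.564 mol/min
Reaction term: ξ·ΔH°_rxn = 11.564 × -149 = -1723.1 kJ/min
Q = ΔH = -1723.1 kJ/min = -28.718 kW
Heat removed = 28718 W

Q_out = 28700 W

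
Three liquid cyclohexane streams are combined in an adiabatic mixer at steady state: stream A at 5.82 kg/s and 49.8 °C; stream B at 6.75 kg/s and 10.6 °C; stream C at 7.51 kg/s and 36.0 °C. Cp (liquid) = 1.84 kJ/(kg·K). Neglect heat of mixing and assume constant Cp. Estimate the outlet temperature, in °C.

T_out = 31.5 °C

Energy balance with Q = 0: Σ ṁᵢCp,ᵢ(T_out − Tᵢ) = 0
Σ ṁᵢCp,ᵢTᵢ = 5.82×1.84×49.8 + 6.75×1.84×10.6 + 7.51×1.84×36.0 = 1162.4
Σ ṁᵢCp,ᵢ = 5.82×1.84 + 6.75×1.84 + 7.51×1.84 = 36.947
T_out = 1162.4 / 36.947 = 31.461 °C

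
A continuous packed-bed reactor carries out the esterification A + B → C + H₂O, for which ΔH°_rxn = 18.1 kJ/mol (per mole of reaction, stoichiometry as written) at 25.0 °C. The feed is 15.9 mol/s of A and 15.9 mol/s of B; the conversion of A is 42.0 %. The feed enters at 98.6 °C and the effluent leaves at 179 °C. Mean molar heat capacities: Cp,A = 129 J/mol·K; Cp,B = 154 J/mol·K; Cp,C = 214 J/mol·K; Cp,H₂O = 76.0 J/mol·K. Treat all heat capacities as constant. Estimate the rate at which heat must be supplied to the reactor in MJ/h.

Q_in = 1760 MJ/h

Extent of reaction ξ = 0.420 × 15.9 = 6.678 mol/s
Reaction term: ξ·ΔH°_rxn = 6.678 × 18.1 = 120.87 kJ/s
Sensible, feed 98.6→25 °C: -331.18 kJ/s
Outlet flows (mol/s): A 9.222, B 9.222, C 6.678, H₂O 6.678
Sensible, products 25→179 °C: 700.15 kJ/s
Q = ΔH = 489.85 kJ/s = 489.85 kW
Heat supplied = 1763.4 MJ/h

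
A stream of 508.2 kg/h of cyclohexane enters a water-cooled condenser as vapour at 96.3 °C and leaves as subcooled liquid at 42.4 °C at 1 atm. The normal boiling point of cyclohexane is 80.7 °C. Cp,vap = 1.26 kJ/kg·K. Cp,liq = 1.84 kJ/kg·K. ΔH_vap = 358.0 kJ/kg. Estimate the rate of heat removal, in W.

vapour 96.3→80.7 °C: -19.656 kJ/kg
condensation at 80.7 °C: -358 kJ/kg
liquid 80.7→42.4 °C: -70.472 kJ/kg
Δh = -19.656 + -358 + -70.472 = -448.13 kJ/kg
Q = ṁ·Δh = 508.2 kg/h × -448.13 kJ/kg = -227740 kJ/h
|Q| = 63.261 kW = 63261 W

Q_c = 63300 W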